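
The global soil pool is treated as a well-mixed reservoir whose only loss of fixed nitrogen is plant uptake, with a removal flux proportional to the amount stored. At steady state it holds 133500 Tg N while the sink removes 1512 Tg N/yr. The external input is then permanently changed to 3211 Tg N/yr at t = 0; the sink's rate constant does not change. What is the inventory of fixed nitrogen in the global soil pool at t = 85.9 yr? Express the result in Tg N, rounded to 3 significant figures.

Residence time τ = M₀/F₀ = 88.29 yr. The eventual steady state is M_∞ = M₀·(F₁/F₀) = 133500 × 3211/1512 = 283510 Tg N.
The anomaly ΔM(t) = M(t) − M_∞ decays as ΔM₀·e^(−t/τ) with ΔM₀ = 133500 − 283510 = −150000 Tg N.
At t = 85.9 yr, e^(−t/τ) = e^(−0.9729) = 0.3780, so ΔM = −56700 Tg N and M = 283510 − 56700 = 226810 Tg N.

227000 Tg N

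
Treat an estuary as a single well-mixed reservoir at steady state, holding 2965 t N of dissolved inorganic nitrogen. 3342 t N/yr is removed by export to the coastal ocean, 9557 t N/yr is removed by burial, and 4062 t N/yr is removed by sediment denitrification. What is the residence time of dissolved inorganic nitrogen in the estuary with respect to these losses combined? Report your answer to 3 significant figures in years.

Total removal = 3342 + 9557 + 4062 = 16961 t N/yr.
τ = M / ΣF_out = 2965 / 16961 = 0.1748 yr.

0.175 yr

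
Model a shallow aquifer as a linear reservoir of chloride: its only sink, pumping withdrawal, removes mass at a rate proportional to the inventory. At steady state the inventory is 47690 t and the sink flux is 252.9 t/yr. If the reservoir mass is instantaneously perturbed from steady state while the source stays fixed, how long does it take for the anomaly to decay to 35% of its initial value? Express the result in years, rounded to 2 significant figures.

For a linear reservoir the anomaly decays as exp(−t/τ) with τ = M/F = 47690/252.9 = 188.6 yr.
exp(−t/τ) = 0.35 ⇒ t = −τ ln(0.35) = 188.6 × 1.050 = 198.0 yr.

200 yr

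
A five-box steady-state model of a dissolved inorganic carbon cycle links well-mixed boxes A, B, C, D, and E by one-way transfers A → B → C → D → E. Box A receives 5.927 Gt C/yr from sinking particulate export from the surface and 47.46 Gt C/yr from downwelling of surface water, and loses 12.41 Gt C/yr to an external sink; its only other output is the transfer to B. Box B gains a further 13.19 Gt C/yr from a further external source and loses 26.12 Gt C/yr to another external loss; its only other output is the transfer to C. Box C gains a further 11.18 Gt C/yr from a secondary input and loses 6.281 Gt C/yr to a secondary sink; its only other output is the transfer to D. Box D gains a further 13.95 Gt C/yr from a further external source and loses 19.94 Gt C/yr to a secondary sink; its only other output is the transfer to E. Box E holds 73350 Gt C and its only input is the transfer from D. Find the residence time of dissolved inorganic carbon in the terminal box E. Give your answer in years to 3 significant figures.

2720 yr

Box A: F(A→B) = (5.927 + 47.46) − 12.41 = 40.977 Gt C/yr.
Box B: F(B→C) = (40.977 + 13.19) − 26.12 = 28.047 Gt C/yr.
Box C: F(C→D) = (28.047 + 11.18) − 6.281 = 32.946 Gt C/yr.
Box D: F(D→E) = (32.946 + 13.95) − 19.94 = 26.956 Gt C/yr.
Box E throughput = its input = 26.956 Gt C/yr; τ = 73350 / 26.956 = 2721 yr.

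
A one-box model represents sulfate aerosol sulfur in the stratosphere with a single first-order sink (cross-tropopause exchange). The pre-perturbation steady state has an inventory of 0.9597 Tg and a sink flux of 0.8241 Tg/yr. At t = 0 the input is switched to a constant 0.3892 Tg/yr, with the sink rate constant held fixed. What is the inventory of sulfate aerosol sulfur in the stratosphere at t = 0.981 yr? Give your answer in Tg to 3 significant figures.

0.671 Tg

Residence time τ = M₀/F₀ = 1.165 yr. The eventual steady state is M_∞ = M₀·(F₁/F₀) = 0.9597 × 0.3892/0.8241 = 0.45324 Tg.
The anomaly ΔM(t) = M(t) − M_∞ decays as ΔM₀·e^(−t/τ) with ΔM₀ = 0.9597 − 0.45324 = 0.5065 Tg.
At t = 0.981 yr, e^(−t/τ) = e^(−0.8424) = 0.4307, so ΔM = 0.2181 Tg and M = 0.45324 + 0.2181 = 0.67136 Tg.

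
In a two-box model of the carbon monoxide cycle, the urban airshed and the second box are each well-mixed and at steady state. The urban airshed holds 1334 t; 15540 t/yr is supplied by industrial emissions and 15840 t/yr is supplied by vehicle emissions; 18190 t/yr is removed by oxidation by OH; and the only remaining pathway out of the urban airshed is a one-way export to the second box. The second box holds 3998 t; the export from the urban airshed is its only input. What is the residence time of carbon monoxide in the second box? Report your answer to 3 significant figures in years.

0.303 yr

Balance the urban airshed: ΣF_in = 15540 + 15840 = 31380 t/yr.
Export to the second box = ΣF_in − (18190) = 13190 t/yr.
At steady state the output of the second box equals its input, 13190 t/yr.
τ = M / F = 3998 / 13190 = 0.3031 yr.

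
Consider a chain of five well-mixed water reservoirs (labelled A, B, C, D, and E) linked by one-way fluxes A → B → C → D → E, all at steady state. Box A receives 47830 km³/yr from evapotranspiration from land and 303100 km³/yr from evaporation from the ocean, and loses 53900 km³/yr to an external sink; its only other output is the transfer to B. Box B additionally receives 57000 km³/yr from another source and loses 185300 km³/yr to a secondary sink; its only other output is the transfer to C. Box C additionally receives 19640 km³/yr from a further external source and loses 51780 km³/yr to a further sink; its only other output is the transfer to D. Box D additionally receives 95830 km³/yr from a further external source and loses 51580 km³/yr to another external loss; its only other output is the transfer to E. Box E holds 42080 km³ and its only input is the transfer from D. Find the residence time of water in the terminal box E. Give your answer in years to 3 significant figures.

0.233 yr

Box A: F(A→B) = (47830 + 303100) − 53900 = 297030 km³/yr.
Box B: F(B→C) = (297030 + 57000) − 185300 = 168730 km³/yr.
Box C: F(C→D) = (168730 + 19640) − 51780 = 136590 km³/yr.
Box D: F(D→E) = (136590 + 95830) − 51580 = 180840 km³/yr.
Box E throughput = its input = 180840 km³/yr; τ = 42080 / 180840 = 0.2327 yr.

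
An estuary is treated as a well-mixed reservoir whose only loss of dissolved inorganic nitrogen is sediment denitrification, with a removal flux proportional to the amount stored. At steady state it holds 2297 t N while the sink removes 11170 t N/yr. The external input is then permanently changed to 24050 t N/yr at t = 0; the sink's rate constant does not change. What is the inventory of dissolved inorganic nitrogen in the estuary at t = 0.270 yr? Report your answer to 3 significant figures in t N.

4230 t N

τ = M₀/F₀ = 2297/11170 = 0.2056 yr; rate constant k = 1/τ.
New steady state M_∞ = F₁/k = F₁·τ = 24050 × 0.2056 = 4945.6 t N.
M(t) = M_∞ + (M₀ − M_∞)·e^(−t/τ); t/τ = 0.270/0.2056 = 1.313, so e^(−t/τ) = 0.2690.
M(t) = 4945.6 − 2649 × 0.2690 = 4233.1 t N.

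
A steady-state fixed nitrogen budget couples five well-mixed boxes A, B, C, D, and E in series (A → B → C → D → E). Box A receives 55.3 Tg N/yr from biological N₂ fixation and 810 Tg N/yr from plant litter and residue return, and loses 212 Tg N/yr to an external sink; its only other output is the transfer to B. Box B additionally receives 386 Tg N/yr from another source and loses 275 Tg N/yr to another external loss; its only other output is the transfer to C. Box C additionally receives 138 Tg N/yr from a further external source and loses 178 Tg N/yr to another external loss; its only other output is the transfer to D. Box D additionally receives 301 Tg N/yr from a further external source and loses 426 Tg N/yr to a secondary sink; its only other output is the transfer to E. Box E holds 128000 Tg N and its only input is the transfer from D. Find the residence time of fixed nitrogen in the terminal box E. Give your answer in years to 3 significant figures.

Box A: F(A→B) = (55.3 + 810) − 212 = 653.30 Tg N/yr.
Box B: F(B→C) = (653.30 + 386) − 275 = 764.30 Tg N/yr.
Box C: F(C→D) = (764.30 + 138) − 178 = 724.30 Tg N/yr.
Box D: F(D→E) = (724.30 + 301) − 426 = 599.30 Tg N/yr.
Box E throughput = its input = 599.30 Tg N/yr; τ = 128000 / 599.30 = 213.6 yr.

214 yr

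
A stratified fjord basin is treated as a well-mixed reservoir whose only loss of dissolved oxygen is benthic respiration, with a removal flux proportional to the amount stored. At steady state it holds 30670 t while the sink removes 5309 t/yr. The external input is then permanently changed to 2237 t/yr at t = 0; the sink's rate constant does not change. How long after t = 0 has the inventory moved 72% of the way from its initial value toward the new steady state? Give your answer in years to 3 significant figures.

τ = M₀/F₀ = 30670/5309 = 5.777 yr.
The remaining gap fraction is e^(−t/τ); 72% covered ⇒ e^(−t/τ) = 0.280.
t = −τ ln(0.280) = 5.777 × 1.273 = 7.354 yr.

7.35 yr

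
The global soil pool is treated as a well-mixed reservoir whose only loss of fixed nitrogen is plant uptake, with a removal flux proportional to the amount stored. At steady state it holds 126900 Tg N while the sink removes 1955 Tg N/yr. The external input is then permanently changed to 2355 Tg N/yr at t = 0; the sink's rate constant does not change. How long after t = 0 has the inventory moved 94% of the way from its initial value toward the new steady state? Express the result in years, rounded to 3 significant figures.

183 yr

τ = M₀/F₀ = 126900/1955 = 64.91 yr.
The remaining gap fraction is e^(−t/τ); 94% covered ⇒ e^(−t/τ) = 0.0600.
t = −τ ln(0.0600) = 64.91 × 2.813 = 182.6 yr.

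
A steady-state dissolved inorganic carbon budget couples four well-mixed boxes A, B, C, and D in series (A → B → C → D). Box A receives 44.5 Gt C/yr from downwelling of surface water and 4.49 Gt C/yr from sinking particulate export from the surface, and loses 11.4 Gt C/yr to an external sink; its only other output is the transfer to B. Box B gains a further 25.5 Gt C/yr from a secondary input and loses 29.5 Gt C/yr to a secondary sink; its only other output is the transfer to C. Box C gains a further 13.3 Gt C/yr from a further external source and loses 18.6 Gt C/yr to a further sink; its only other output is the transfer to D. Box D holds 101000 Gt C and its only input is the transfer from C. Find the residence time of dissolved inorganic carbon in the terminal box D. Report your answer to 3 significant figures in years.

Box A: F(A→B) = (44.5 + 4.49) − 11.4 = 37.590 Gt C/yr.
Box B: F(B→C) = (37.590 + 25.5) − 29.5 = 33.590 Gt C/yr.
Box C: F(C→D) = (33.590 + 13.3) − 18.6 = 28.290 Gt C/yr.
Box D throughput = its input = 28.290 Gt C/yr; τ = 101000 / 28.290 = 3570 yr.

3570 yr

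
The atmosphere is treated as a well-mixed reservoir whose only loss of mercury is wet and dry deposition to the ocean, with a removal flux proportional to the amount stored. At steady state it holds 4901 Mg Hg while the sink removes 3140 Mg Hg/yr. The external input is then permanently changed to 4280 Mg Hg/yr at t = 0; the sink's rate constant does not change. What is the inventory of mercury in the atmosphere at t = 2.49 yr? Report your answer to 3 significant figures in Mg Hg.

6320 Mg Hg

The sink rate constant is k = F₀/M₀ = 3140/4901 = 0.6407 yr⁻¹.
Solving dM/dt = F₁ − kM with M(0) = M₀ gives M(t) = F₁/k + (M₀ − F₁/k)·e^(−kt).
F₁/k = 4280/0.6407 = 6680.3 Mg Hg; kt = 0.6407 × 2.49 = 1.595, e^(−kt) = 0.2028.
M(2.49) = 6680.3 + (4901 − 6680.3) × 0.2028 = 6680.3 − 360.9 = 6319.4 Mg Hg.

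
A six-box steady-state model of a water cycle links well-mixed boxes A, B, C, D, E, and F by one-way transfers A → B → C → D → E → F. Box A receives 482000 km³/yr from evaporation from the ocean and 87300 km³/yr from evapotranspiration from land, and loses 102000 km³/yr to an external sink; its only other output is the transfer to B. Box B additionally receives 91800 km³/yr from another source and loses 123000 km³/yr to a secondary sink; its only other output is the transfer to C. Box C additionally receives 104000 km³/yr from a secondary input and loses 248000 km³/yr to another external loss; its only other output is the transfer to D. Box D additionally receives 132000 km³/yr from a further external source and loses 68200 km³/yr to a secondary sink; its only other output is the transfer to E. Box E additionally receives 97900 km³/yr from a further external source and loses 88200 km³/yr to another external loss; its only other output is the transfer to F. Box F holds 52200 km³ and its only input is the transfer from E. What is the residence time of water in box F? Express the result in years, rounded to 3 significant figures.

Box A: F(A→B) = (482000 + 87300) − 102000 = 467300 km³/yr.
Box B: F(B→C) = (467300 + 91800) − 123000 = 436100 km³/yr.
Box C: F(C→D) = (436100 + 104000) − 248000 = 292100 km³/yr.
Box D: F(D→E) = (292100 + 132000) − 68200 = 355900 km³/yr.
Box E: F(E→F) = (355900 + 97900) − 88200 = 365600 km³/yr.
Box F throughput = its input = 365600 km³/yr; τ = 52200 / 365600 = 0.1428 yr.

0.143 yr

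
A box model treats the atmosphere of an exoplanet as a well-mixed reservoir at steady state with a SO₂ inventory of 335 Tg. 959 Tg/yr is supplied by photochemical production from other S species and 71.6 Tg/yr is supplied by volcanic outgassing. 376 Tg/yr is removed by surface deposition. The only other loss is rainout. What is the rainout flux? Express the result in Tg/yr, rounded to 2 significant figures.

At steady state ΣF_in = ΣF_out.
ΣF_in = 959 + 71.6 = 1030.6 Tg/yr.
Rainout flux = ΣF_in − (376) = 1030.6 − 376.0 = 654.6 Tg/yr.

650 Tg/yr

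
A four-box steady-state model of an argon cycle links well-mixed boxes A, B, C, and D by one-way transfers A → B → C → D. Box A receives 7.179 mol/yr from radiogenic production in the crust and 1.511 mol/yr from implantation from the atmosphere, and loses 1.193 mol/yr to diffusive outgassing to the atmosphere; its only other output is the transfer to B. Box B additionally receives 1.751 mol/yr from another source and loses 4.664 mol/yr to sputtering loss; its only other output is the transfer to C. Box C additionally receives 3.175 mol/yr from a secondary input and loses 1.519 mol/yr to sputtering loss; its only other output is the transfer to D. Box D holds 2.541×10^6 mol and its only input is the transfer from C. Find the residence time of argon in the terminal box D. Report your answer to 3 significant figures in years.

407000 yr

Box A: F(A→B) = (7.179 + 1.511) − 1.193 = 7.4970 mol/yr.
Box B: F(B→C) = (7.4970 + 1.751) − 4.664 = 4.5840 mol/yr.
Box C: F(C→D) = (4.5840 + 3.175) − 1.519 = 6.2400 mol/yr.
Box D throughput = its input = 6.2400 mol/yr; τ = 2.541×10^6 / 6.2400 = 407200 yr.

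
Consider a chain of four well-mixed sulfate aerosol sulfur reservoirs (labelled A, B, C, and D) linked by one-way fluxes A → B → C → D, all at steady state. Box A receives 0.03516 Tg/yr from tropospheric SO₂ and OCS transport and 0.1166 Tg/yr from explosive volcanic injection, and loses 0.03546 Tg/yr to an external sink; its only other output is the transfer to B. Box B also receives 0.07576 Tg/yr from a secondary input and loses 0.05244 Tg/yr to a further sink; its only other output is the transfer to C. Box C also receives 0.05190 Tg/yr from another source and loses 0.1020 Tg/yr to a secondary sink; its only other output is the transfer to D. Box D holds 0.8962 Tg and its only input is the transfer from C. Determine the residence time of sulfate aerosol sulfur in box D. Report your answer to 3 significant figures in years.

Box A: F(A→B) = (0.03516 + 0.1166) − 0.03546 = 0.11630 Tg/yr.
Box B: F(B→C) = (0.11630 + 0.07576) − 0.05244 = 0.13962 Tg/yr.
Box C: F(C→D) = (0.13962 + 0.05190) − 0.1020 = 0.089520 Tg/yr.
Box D throughput = its input = 0.089520 Tg/yr; τ = 0.8962 / 0.089520 = 10.01 yr.

10.0 yr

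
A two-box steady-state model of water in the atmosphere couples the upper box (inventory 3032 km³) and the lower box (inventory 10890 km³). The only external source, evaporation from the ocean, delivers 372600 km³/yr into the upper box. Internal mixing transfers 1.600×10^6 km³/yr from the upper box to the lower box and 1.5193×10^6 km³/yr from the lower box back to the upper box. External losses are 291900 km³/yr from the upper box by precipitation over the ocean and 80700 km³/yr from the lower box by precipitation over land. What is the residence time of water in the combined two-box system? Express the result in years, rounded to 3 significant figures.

Treat the two boxes together as one reservoir: the mixing fluxes between them are internal recycling, so τ = ΣM / Σ(external losses).
M_total = 3032 + 10890 = 13922 km³.
ΣF_external_out = 291900 + 80700 = 372600 km³/yr.
τ = M_total / ΣF_ext = 13922 / 372600 = 0.03736 yr.

0.0374 yr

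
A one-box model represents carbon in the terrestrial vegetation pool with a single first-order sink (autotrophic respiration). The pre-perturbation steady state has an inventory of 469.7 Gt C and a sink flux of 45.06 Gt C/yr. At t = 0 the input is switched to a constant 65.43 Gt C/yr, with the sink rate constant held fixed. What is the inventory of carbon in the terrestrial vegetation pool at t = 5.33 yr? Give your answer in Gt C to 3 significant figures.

τ = M₀/F₀ = 469.7/45.06 = 10.42 yr; rate constant k = 1/τ.
New steady state M_∞ = F₁/k = F₁·τ = 65.43 × 10.42 = 682.03 Gt C.
M(t) = M_∞ + (M₀ − M_∞)·e^(−t/τ); t/τ = 5.33/10.42 = 0.5113, so e^(−t/τ) = 0.5997.
M(t) = 682.03 − 212.3 × 0.5997 = 554.70 Gt C.

555 Gt C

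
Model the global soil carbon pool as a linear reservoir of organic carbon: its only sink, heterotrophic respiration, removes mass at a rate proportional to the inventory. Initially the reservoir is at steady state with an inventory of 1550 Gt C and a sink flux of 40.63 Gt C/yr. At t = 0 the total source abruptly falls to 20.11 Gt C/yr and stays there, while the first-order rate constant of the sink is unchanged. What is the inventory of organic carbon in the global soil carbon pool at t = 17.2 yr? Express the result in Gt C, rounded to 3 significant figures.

1270 Gt C

τ = M₀/F₀ = 1550/40.63 = 38.15 yr; rate constant k = 1/τ.
New steady state M_∞ = F₁/k = F₁·τ = 20.11 × 38.15 = 767.18 Gt C.
M(t) = M_∞ + (M₀ − M_∞)·e^(−t/τ); t/τ = 17.2/38.15 = 0.4509, so e^(−t/τ) = 0.6371.
M(t) = 767.18 + 782.8 × 0.6371 = 1265.9 Gt C.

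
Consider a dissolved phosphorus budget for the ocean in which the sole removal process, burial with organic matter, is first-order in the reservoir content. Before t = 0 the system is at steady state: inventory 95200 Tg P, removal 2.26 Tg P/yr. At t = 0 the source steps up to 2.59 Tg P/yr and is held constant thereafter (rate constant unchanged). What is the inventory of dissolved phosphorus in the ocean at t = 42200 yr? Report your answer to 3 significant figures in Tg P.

104000 Tg P

Residence time τ = M₀/F₀ = 42120 yr. The eventual steady state is M_∞ = M₀·(F₁/F₀) = 95200 × 2.59/2.26 = 109100 Tg P.
The anomaly ΔM(t) = M(t) − M_∞ decays as ΔM₀·e^(−t/τ) with ΔM₀ = 95200 − 109100 = −13900 Tg P.
At t = 42200 yr, e^(−t/τ) = e^(−1.002) = 0.3672, so ΔM = −5105 Tg P and M = 109100 − 5105 = 104000 Tg P.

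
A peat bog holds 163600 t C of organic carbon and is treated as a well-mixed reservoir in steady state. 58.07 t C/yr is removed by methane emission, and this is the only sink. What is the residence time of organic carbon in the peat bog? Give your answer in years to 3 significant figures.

2820 yr

τ = M / F = 163600 / 58.07 = 2817 yr.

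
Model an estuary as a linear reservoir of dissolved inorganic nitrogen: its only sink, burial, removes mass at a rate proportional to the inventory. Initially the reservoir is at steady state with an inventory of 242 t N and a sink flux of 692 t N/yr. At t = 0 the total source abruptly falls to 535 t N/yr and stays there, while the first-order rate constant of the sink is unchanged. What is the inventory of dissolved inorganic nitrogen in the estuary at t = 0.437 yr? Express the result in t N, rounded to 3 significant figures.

203 t N

Residence time τ = M₀/F₀ = 0.3497 yr. The eventual steady state is M_∞ = M₀·(F₁/F₀) = 242 × 535/692 = 187.10 t N.
The anomaly ΔM(t) = M(t) − M_∞ decays as ΔM₀·e^(−t/τ) with ΔM₀ = 242 − 187.10 = 54.90 t N.
At t = 0.437 yr, e^(−t/τ) = e^(−1.250) = 0.2866, so ΔM = 15.74 t N and M = 187.10 + 15.74 = 202.83 t N.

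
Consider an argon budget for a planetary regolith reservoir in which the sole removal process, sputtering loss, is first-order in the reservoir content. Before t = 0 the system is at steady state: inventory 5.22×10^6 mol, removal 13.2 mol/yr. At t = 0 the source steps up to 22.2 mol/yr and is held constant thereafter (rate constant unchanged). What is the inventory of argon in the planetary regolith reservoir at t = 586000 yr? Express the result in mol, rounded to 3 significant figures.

7.97×10^6 mol

The sink rate constant is k = F₀/M₀ = 13.2/5.22×10^6 = 2.529×10^-6 yr⁻¹.
Solving dM/dt = F₁ − kM with M(0) = M₀ gives M(t) = F₁/k + (M₀ − F₁/k)·e^(−kt).
F₁/k = 22.2/2.529×10^-6 = 8.7791×10^6 mol; kt = 2.529×10^-6 × 586000 = 1.482, e^(−kt) = 0.2272.
M(586000) = 8.7791×10^6 + (5.22×10^6 − 8.7791×10^6) × 0.2272 = 8.7791×10^6 − 808700 = 7.9704×10^6 mol.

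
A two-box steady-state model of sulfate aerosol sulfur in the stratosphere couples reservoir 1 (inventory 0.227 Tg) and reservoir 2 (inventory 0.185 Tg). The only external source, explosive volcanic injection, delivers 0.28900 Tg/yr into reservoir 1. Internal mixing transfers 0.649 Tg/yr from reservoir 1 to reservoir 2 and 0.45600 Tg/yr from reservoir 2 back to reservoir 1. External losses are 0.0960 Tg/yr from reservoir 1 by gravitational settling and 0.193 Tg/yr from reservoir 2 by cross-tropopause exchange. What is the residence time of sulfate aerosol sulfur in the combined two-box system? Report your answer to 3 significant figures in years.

1.43 yr

For the system as a whole, the A↔B exchange is internal and contributes nothing to the throughput; only the external sinks remove mass.
M_total = 0.227 + 0.185 = 0.41200 Tg.
ΣF_external_out = 0.0960 + 0.193 = 0.28900 Tg/yr.
τ = M_total / ΣF_ext = 0.41200 / 0.28900 = 1.426 yr.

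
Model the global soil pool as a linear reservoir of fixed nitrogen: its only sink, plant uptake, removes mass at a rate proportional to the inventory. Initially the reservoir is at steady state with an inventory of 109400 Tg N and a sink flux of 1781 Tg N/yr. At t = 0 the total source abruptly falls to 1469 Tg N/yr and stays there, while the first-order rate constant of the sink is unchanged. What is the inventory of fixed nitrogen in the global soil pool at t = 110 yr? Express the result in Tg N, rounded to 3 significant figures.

93400 Tg N

The sink rate constant is k = F₀/M₀ = 1781/109400 = 0.01628 yr⁻¹.
Solving dM/dt = F₁ − kM with M(0) = M₀ gives M(t) = F₁/k + (M₀ − F₁/k)·e^(−kt).
F₁/k = 1469/0.01628 = 90235 Tg N; kt = 0.01628 × 110 = 1.791, e^(−kt) = 0.1668.
M(110) = 90235 + (109400 − 90235) × 0.1668 = 90235 + 3197 = 93432 Tg N.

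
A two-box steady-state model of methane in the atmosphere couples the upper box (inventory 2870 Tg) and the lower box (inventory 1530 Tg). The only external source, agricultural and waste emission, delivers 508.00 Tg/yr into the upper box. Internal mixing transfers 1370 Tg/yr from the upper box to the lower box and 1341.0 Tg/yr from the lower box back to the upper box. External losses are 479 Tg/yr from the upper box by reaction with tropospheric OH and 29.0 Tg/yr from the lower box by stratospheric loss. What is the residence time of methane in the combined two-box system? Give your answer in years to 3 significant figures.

8.66 yr

For the system as a whole, the A↔B exchange is internal and contributes nothing to the throughput; only the external sinks remove mass.
M_total = 2870 + 1530 = 4400.0 Tg.
ΣF_external_out = 479 + 29.0 = 508.00 Tg/yr.
τ = M_total / ΣF_ext = 4400.0 / 508.00 = 8.661 yr.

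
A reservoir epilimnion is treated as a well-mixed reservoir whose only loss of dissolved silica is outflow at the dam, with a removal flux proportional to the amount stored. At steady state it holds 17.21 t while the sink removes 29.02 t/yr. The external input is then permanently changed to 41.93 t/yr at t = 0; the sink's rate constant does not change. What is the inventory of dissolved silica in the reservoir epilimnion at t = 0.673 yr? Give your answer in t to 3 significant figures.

Residence time τ = M₀/F₀ = 0.5930 yr. The eventual steady state is M_∞ = M₀·(F₁/F₀) = 17.21 × 41.93/29.02 = 24.866 t.
The anomaly ΔM(t) = M(t) − M_∞ decays as ΔM₀·e^(−t/τ) with ΔM₀ = 17.21 − 24.866 = −7.656 t.
At t = 0.673 yr, e^(−t/τ) = e^(−1.135) = 0.3215, so ΔM = −2.461 t and M = 24.866 − 2.461 = 22.405 t.

22.4 t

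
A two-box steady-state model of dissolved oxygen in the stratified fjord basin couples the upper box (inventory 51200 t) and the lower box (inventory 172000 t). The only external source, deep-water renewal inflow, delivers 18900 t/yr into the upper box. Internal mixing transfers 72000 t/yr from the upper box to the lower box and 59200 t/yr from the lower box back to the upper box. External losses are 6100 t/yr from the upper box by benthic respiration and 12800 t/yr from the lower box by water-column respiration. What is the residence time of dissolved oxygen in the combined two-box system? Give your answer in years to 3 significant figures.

11.8 yr

For the system as a whole, the A↔B exchange is internal and contributes nothing to the throughput; only the external sinks remove mass.
M_total = 51200 + 172000 = 223200 t.
ΣF_external_out = 6100 + 12800 = 18900 t/yr.
τ = M_total / ΣF_ext = 223200 / 18900 = 11.81 yr.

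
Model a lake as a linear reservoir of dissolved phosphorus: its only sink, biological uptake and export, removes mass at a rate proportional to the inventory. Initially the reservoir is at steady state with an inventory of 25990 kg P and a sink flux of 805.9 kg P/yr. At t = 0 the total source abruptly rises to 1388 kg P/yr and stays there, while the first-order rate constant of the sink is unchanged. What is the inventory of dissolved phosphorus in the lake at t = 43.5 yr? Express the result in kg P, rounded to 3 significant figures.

τ = M₀/F₀ = 25990/805.9 = 32.25 yr; rate constant k = 1/τ.
New steady state M_∞ = F₁/k = F₁·τ = 1388 × 32.25 = 44763 kg P.
M(t) = M_∞ + (M₀ − M_∞)·e^(−t/τ); t/τ = 43.5/32.25 = 1.349, so e^(−t/τ) = 0.2595.
M(t) = 44763 − 18770 × 0.2595 = 39890 kg P.

39900 kg P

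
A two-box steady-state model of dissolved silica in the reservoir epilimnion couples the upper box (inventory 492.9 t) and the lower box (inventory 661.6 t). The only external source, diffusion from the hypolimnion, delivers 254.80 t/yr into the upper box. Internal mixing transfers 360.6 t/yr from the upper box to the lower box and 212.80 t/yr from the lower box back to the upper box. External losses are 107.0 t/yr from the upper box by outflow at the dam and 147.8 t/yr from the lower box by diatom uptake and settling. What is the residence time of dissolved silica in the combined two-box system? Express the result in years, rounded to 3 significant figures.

4.53 yr

Treat the two boxes together as one reservoir: the mixing fluxes between them are internal recycling, so τ = ΣM / Σ(external losses).
M_total = 492.9 + 661.6 = 1154.5 t.
ΣF_external_out = 107.0 + 147.8 = 254.80 t/yr.
τ = M_total / ΣF_ext = 1154.5 / 254.80 = 4.531 yr.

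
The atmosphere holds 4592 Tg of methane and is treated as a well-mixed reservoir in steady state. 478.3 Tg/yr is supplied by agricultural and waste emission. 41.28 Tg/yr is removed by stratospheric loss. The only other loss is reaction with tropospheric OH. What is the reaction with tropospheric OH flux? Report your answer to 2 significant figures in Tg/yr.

At steady state ΣF_in = ΣF_out.
ΣF_in = 478.30 Tg/yr.
Reaction with tropospheric OH flux = ΣF_in − (41.28) = 478.30 − 41.28 = 437.0 Tg/yr.

440 Tg/yr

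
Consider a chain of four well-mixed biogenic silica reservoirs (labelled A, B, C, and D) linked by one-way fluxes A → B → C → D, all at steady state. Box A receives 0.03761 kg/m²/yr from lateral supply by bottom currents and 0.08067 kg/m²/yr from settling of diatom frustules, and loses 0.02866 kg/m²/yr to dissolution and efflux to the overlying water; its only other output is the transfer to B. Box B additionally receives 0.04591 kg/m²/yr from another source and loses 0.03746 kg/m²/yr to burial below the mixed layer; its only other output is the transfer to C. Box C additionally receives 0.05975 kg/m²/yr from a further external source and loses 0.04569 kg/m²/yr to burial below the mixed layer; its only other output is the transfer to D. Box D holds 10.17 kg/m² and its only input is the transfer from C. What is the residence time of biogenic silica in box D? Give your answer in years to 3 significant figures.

Box A: F(A→B) = (0.03761 + 0.08067) − 0.02866 = 0.089620 kg/m²/yr.
Box B: F(B→C) = (0.089620 + 0.04591) − 0.03746 = 0.098070 kg/m²/yr.
Box C: F(C→D) = (0.098070 + 0.05975) − 0.04569 = 0.11213 kg/m²/yr.
Box D throughput = its input = 0.11213 kg/m²/yr; τ = 10.17 / 0.11213 = 90.70 yr.

90.7 yr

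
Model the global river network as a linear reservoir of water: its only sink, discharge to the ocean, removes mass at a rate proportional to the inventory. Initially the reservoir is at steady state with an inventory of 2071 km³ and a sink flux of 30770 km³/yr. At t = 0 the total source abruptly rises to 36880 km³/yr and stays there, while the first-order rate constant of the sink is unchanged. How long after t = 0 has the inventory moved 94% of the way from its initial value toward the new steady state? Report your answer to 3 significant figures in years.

0.189 yr

τ = M₀/F₀ = 2071/30770 = 0.06731 yr.
The remaining gap fraction is e^(−t/τ); 94% covered ⇒ e^(−t/τ) = 0.0600.
t = −τ ln(0.0600) = 0.06731 × 2.813 = 0.1894 yr.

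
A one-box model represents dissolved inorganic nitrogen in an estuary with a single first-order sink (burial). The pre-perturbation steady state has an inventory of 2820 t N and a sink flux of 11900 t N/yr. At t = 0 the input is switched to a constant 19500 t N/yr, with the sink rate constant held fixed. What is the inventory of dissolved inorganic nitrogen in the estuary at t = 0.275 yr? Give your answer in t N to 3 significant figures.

τ = M₀/F₀ = 2820/11900 = 0.2370 yr; rate constant k = 1/τ.
New steady state M_∞ = F₁/k = F₁·τ = 19500 × 0.2370 = 4621.0 t N.
M(t) = M_∞ + (M₀ − M_∞)·e^(−t/τ); t/τ = 0.275/0.2370 = 1.160, so e^(−t/τ) = 0.3133.
M(t) = 4621.0 − 1801 × 0.3133 = 4056.7 t N.

4060 t N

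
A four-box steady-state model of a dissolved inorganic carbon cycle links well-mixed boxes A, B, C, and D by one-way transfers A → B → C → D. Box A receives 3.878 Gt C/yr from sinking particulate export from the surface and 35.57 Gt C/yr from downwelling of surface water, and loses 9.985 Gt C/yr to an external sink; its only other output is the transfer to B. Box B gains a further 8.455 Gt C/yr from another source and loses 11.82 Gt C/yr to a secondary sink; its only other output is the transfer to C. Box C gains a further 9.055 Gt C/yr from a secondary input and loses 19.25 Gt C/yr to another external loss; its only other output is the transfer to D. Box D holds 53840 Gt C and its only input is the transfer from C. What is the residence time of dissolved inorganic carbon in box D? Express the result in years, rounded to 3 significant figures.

Box A: F(A→B) = (3.878 + 35.57) − 9.985 = 29.463 Gt C/yr.
Box B: F(B→C) = (29.463 + 8.455) − 11.82 = 26.098 Gt C/yr.
Box C: F(C→D) = (26.098 + 9.055) − 19.25 = 15.903 Gt C/yr.
Box D throughput = its input = 15.903 Gt C/yr; τ = 53840 / 15.903 = 3386 yr.

3390 yr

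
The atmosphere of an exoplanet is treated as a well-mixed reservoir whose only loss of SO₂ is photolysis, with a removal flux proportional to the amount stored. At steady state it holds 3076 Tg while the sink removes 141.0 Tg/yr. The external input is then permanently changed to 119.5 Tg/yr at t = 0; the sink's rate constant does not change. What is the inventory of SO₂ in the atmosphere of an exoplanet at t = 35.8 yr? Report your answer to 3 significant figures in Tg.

2700 Tg

τ = M₀/F₀ = 3076/141.0 = 21.82 yr; rate constant k = 1/τ.
New steady state M_∞ = F₁/k = F₁·τ = 119.5 × 21.82 = 2607.0 Tg.
M(t) = M_∞ + (M₀ − M_∞)·e^(−t/τ); t/τ = 35.8/21.82 = 1.641, so e^(−t/τ) = 0.1938.
M(t) = 2607.0 + 469.0 × 0.1938 = 2697.9 Tg.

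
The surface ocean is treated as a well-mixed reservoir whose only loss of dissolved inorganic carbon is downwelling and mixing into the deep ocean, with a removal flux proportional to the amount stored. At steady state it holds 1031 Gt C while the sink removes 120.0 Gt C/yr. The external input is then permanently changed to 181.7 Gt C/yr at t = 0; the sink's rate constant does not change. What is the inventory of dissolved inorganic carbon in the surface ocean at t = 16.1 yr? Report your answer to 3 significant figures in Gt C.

Residence time τ = M₀/F₀ = 8.592 yr. The eventual steady state is M_∞ = M₀·(F₁/F₀) = 1031 × 181.7/120.0 = 1561.1 Gt C.
The anomaly ΔM(t) = M(t) − M_∞ decays as ΔM₀·e^(−t/τ) with ΔM₀ = 1031 − 1561.1 = −530.1 Gt C.
At t = 16.1 yr, e^(−t/τ) = e^(−1.874) = 0.1535, so ΔM = −81.38 Gt C and M = 1561.1 − 81.38 = 1479.7 Gt C.

1480 Gt C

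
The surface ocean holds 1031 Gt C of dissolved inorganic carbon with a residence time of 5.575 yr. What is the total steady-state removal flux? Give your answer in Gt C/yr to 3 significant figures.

185 Gt C/yr

F = M / τ = 1031 / 5.575 = 184.9 Gt C/yr.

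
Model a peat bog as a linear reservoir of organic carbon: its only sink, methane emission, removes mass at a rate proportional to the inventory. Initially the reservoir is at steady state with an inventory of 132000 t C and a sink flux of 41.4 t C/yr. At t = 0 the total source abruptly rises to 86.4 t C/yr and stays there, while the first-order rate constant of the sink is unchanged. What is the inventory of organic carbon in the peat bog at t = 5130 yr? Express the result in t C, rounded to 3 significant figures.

The sink rate constant is k = F₀/M₀ = 41.4/132000 = 0.0003136 yr⁻¹.
Solving dM/dt = F₁ − kM with M(0) = M₀ gives M(t) = F₁/k + (M₀ − F₁/k)·e^(−kt).
F₁/k = 86.4/0.0003136 = 275480 t C; kt = 0.0003136 × 5130 = 1.609, e^(−kt) = 0.2001.
M(5130) = 275480 + (132000 − 275480) × 0.2001 = 275480 − 28710 = 246770 t C.

247000 t C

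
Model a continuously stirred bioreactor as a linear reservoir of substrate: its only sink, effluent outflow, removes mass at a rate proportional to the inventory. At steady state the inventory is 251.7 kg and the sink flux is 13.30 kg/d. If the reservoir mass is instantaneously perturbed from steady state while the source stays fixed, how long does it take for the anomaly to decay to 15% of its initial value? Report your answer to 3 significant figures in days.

35.9 d

For a linear reservoir the anomaly decays as exp(−t/τ) with τ = M/F = 251.7/13.30 = 18.92 d.
exp(−t/τ) = 0.15 ⇒ t = −τ ln(0.15) = 18.92 × 1.897 = 35.90 d.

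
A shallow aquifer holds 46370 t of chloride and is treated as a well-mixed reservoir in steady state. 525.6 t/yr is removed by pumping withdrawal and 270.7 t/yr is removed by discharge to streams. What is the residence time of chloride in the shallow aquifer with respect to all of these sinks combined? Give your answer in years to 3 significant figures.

58.2 yr

Total removal flux = 525.6 + 270.7 = 796.30 t/yr.
τ = M / ΣF_out = 46370 / 796.30 = 58.23 yr.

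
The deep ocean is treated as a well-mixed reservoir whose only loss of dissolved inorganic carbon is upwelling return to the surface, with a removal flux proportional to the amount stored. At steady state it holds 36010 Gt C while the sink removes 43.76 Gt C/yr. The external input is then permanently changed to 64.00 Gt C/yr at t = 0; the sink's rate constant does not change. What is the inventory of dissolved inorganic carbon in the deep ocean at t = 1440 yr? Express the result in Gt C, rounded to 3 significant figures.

49800 Gt C

τ = M₀/F₀ = 36010/43.76 = 822.9 yr; rate constant k = 1/τ.
New steady state M_∞ = F₁/k = F₁·τ = 64.00 × 822.9 = 52665 Gt C.
M(t) = M_∞ + (M₀ − M_∞)·e^(−t/τ); t/τ = 1440/822.9 = 1.750, so e^(−t/τ) = 0.1738.
M(t) = 52665 − 16660 × 0.1738 = 49771 Gt C.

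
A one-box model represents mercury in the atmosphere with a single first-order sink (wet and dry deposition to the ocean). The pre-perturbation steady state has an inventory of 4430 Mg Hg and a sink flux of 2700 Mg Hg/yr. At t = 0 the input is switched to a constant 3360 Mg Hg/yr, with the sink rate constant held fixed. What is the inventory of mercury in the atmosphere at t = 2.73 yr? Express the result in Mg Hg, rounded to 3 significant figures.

5310 Mg Hg

The sink rate constant is k = F₀/M₀ = 2700/4430 = 0.6095 yr⁻¹.
Solving dM/dt = F₁ − kM with M(0) = M₀ gives M(t) = F₁/k + (M₀ − F₁/k)·e^(−kt).
F₁/k = 3360/0.6095 = 5512.9 Mg Hg; kt = 0.6095 × 2.73 = 1.664, e^(−kt) = 0.1894.
M(2.73) = 5512.9 + (4430 − 5512.9) × 0.1894 = 5512.9 − 205.1 = 5307.8 Mg Hg.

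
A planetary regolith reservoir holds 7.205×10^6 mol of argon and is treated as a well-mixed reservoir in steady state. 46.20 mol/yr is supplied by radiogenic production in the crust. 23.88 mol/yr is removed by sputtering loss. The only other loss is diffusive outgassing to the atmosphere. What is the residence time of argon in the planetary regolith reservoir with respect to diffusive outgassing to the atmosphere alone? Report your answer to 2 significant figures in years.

At steady state ΣF_in = ΣF_out.
ΣF_in = 46.200 mol/yr.
Diffusive outgassing to the atmosphere flux = ΣF_in − (23.88) = 46.200 − 23.88 = 22.32 mol/yr.
τ = M / F = 7.205×10^6 / 22.32 = 322800 yr.

320000 yr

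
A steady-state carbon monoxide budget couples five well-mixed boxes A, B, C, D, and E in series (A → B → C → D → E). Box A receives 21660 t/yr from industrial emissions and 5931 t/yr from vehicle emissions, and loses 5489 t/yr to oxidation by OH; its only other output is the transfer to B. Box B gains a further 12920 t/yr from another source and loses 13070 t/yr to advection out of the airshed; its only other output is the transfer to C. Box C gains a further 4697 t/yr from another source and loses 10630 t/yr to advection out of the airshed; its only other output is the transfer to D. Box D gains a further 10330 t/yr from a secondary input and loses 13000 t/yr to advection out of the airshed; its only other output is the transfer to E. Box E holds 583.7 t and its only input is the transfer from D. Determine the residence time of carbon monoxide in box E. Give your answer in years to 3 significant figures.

0.0437 yr

Box A: F(A→B) = (21660 + 5931) − 5489 = 22102 t/yr.
Box B: F(B→C) = (22102 + 12920) − 13070 = 21952 t/yr.
Box C: F(C→D) = (21952 + 4697) − 10630 = 16019 t/yr.
Box D: F(D→E) = (16019 + 10330) − 13000 = 13349 t/yr.
Box E throughput = its input = 13349 t/yr; τ = 583.7 / 13349 = 0.04373 yr.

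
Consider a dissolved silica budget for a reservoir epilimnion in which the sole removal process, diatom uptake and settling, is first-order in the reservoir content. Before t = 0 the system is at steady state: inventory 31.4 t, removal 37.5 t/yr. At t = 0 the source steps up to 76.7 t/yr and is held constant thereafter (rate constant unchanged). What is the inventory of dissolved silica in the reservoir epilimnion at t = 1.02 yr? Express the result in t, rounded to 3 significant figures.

Residence time τ = M₀/F₀ = 0.8373 yr. The eventual steady state is M_∞ = M₀·(F₁/F₀) = 31.4 × 76.7/37.5 = 64.223 t.
The anomaly ΔM(t) = M(t) − M_∞ decays as ΔM₀·e^(−t/τ) with ΔM₀ = 31.4 − 64.223 = −32.82 t.
At t = 1.02 yr, e^(−t/τ) = e^(−1.218) = 0.2958, so ΔM = −9.708 t and M = 64.223 − 9.708 = 54.515 t.

54.5 t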